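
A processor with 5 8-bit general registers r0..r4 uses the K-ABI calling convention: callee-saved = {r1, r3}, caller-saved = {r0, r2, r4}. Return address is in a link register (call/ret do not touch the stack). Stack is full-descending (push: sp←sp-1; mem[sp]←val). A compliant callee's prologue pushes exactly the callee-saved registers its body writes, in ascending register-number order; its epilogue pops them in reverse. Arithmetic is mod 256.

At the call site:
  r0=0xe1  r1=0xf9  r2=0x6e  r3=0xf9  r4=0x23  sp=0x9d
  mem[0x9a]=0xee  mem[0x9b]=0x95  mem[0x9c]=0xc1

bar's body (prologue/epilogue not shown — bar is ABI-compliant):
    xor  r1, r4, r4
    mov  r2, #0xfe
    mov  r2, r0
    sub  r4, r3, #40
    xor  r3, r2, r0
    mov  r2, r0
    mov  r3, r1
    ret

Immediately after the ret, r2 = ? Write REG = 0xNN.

REG = 0xe1

prologue: push r1 → mem[0x9c]=0xf9, sp=0x9c
prologue: push r3 → mem[0x9b]=0xf9, sp=0x9b
body[0] xor  r1, r4, r4 → r1=0x00
body[1] mov  r2, #0xfe → r2=0xfe
body[2] mov  r2, r0 → r2=0xe1
body[3] sub  r4, r3, #40 → r4=0xd1
body[4] xor  r3, r2, r0 → r3=0x00
body[5] mov  r2, r0 → r2=0xe1
body[6] mov  r3, r1 → r3=0x00
epilogue: pop r3=0xf9, sp=0x9c
epilogue: pop r1=0xf9, sp=0x9d
r2 is caller-saved → body value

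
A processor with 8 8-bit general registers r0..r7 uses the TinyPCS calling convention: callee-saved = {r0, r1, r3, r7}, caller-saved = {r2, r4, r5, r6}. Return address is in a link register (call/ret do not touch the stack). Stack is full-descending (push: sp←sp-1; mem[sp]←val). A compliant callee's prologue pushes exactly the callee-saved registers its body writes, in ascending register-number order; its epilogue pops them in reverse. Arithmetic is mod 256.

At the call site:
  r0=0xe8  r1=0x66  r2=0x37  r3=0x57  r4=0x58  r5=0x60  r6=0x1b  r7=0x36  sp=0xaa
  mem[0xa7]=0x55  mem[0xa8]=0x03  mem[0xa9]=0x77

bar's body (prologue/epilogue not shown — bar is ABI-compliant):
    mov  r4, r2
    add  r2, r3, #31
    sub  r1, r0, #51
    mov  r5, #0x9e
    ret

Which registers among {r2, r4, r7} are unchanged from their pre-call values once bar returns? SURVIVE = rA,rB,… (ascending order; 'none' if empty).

SURVIVE = r7

prologue: push r1 → mem[0xa9]=0x66, sp=0xa9
body[0] mov  r4, r2 → r4=0x37
body[1] add  r2, r3, #31 → r2=0x76
body[2] sub  r1, r0, #51 → r1=0xb5
body[3] mov  r5, #0x9e → r5=0x9e
epilogue: pop r1=0x66, sp=0xaa
r2: caller-saved, written=True
r4: caller-saved, written=True
r7: callee-saved, written=False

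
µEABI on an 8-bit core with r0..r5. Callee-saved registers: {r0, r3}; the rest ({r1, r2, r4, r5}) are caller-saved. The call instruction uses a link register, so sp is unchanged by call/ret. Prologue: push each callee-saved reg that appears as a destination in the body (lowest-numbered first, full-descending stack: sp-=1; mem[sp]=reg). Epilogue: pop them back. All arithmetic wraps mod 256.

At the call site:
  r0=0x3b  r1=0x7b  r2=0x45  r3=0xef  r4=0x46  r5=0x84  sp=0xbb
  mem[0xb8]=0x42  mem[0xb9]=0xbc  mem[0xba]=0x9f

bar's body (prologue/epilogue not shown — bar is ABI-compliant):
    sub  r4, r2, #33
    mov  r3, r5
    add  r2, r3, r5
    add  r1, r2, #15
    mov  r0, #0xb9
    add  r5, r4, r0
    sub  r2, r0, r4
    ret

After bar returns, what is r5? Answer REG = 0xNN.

prologue: push r0 → mem[0xba]=0x3b, sp=0xba
prologue: push r3 → mem[0xb9]=0xef, sp=0xb9
body[0] sub  r4, r2, #33 → r4=0x24
body[1] mov  r3, r5 → r3=0x84
body[2] add  r2, r3, r5 → r2=0x08
body[3] add  r1, r2, #15 → r1=0x17
body[4] mov  r0, #0xb9 → r0=0xb9
body[5] add  r5, r4, r0 → r5=0xdd
body[6] sub  r2, r0, r4 → r2=0x95
epilogue: pop r3=0xef, sp=0xba
epilogue: pop r0=0x3b, sp=0xbb
r5 is caller-saved → body value

REG = 0xdd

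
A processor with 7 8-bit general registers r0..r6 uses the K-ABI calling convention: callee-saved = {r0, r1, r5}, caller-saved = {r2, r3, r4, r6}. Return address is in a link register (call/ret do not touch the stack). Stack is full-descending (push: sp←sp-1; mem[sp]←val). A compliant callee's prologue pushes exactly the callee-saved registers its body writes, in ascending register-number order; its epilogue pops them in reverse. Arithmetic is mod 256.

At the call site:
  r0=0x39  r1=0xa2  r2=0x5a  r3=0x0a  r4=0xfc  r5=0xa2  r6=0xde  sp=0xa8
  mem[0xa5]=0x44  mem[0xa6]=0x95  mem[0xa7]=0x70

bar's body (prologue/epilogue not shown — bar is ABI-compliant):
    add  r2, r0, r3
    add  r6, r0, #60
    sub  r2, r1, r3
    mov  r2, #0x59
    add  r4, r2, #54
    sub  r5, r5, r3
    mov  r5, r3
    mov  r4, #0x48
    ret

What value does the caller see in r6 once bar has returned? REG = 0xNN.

prologue: push r5 -> mem[0xa7]=0xa2, sp=0xa7
body[0] add  r2, r0, r3 -> r2=0x43
body[1] add  r6, r0, #60 -> r6=0x75
body[2] sub  r2, r1, r3 -> r2=0x98
body[3] mov  r2, #0x59 -> r2=0x59
body[4] add  r4, r2, #54 -> r4=0x8f
body[5] sub  r5, r5, r3 -> r5=0x98
body[6] mov  r5, r3 -> r5=0x0a
body[7] mov  r4, #0x48 -> r4=0x48
epilogue: pop r5=0xa2, sp=0xa8
r6 is caller-saved -> body value

REG = 0x75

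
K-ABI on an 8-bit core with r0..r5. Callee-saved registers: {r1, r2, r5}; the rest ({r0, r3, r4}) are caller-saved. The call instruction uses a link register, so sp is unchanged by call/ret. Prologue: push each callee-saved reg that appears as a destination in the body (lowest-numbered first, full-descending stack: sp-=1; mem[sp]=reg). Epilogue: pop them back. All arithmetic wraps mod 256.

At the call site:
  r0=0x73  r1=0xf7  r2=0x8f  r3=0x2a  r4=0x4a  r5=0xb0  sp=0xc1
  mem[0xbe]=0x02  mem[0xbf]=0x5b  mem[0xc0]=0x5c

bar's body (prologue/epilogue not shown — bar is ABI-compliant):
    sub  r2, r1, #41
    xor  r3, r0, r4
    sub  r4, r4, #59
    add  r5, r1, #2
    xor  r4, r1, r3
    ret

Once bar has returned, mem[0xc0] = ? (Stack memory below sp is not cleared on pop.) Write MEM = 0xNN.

MEM = 0x8f

prologue: push r2 → mem[0xc0]=0x8f, sp=0xc0
prologue: push r5 → mem[0xbf]=0xb0, sp=0xbf
body[0] sub  r2, r1, #41 → r2=0xce
body[1] xor  r3, r0, r4 → r3=0x39
body[2] sub  r4, r4, #59 → r4=0x0f
body[3] add  r5, r1, #2 → r5=0xf9
body[4] xor  r4, r1, r3 → r4=0xce
epilogue: pop r5=0xb0, sp=0xc0
epilogue: pop r2=0x8f, sp=0xc1
prologue pushed ['r2', 'r5'] at ['0xc0', '0xbf']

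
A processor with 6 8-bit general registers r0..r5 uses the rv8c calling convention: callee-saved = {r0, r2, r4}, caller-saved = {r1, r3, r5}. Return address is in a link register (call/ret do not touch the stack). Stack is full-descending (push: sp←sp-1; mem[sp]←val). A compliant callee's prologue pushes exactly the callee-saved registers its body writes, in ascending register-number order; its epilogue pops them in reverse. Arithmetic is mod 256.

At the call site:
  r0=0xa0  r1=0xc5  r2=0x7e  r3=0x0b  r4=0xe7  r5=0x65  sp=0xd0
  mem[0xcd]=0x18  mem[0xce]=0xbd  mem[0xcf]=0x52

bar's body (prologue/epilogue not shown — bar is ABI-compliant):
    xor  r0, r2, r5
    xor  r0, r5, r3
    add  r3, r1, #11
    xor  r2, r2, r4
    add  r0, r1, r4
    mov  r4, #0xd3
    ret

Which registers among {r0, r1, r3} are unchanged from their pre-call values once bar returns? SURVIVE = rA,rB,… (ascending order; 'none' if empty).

prologue: push r0 -> mem[0xcf]=0xa0, sp=0xcf
prologue: push r2 -> mem[0xce]=0x7e, sp=0xce
prologue: push r4 -> mem[0xcd]=0xe7, sp=0xcd
body[0] xor  r0, r2, r5 -> r0=0x1b
body[1] xor  r0, r5, r3 -> r0=0x6e
body[2] add  r3, r1, #11 -> r3=0xd0
body[3] xor  r2, r2, r4 -> r2=0x99
body[4] add  r0, r1, r4 -> r0=0xac
body[5] mov  r4, #0xd3 -> r4=0xd3
epilogue: pop r4=0xe7, sp=0xce
epilogue: pop r2=0x7e, sp=0xcf
epilogue: pop r0=0xa0, sp=0xd0
r0: callee-saved, written=True
r1: caller-saved, written=False
r3: caller-saved, written=True

SURVIVE = r0,r1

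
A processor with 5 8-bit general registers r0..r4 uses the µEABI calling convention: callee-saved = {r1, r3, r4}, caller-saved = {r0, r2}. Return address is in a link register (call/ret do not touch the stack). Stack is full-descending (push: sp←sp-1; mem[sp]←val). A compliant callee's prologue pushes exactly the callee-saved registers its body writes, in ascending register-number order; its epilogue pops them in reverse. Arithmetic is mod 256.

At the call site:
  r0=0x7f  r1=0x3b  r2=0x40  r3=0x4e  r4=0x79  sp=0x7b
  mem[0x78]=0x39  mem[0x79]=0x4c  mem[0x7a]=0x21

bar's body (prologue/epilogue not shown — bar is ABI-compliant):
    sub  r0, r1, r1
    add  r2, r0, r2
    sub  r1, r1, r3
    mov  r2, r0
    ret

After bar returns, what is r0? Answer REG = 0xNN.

prologue: push r1 -> mem[0x7a]=0x3b, sp=0x7a
body[0] sub  r0, r1, r1 -> r0=0x00
body[1] add  r2, r0, r2 -> r2=0x40
body[2] sub  r1, r1, r3 -> r1=0xed
body[3] mov  r2, r0 -> r2=0x00
epilogue: pop r1=0x3b, sp=0x7b
r0 is caller-saved -> body value

REG = 0x00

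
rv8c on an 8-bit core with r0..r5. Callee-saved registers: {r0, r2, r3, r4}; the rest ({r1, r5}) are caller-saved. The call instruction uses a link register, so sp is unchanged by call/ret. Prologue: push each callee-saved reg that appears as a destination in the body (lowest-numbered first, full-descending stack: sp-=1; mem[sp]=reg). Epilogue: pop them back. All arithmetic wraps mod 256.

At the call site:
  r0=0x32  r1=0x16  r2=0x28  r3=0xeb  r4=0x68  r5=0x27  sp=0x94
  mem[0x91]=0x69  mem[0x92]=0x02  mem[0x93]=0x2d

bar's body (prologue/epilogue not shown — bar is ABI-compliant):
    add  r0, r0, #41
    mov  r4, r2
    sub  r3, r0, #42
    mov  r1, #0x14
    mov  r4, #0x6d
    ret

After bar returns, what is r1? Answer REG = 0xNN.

prologue: push r0 -> mem[0x93]=0x32, sp=0x93
prologue: push r3 -> mem[0x92]=0xeb, sp=0x92
prologue: push r4 -> mem[0x91]=0x68, sp=0x91
body[0] add  r0, r0, #41 -> r0=0x5b
body[1] mov  r4, r2 -> r4=0x28
body[2] sub  r3, r0, #42 -> r3=0x31
body[3] mov  r1, #0x14 -> r1=0x14
body[4] mov  r4, #0x6d -> r4=0x6d
epilogue: pop r4=0x68, sp=0x92
epilogue: pop r3=0xeb, sp=0x93
epilogue: pop r0=0x32, sp=0x94
r1 is caller-saved -> body value

REG = 0x14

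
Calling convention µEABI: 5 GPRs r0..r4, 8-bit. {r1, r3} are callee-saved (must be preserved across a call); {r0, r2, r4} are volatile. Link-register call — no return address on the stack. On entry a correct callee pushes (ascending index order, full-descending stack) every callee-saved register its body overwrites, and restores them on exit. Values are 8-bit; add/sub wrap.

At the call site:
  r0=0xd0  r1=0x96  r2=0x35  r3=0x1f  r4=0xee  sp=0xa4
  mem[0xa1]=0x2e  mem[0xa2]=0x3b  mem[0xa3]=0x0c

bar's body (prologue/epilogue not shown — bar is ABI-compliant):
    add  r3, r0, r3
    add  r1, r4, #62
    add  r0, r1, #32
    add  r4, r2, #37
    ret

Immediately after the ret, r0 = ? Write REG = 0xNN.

REG = 0x4c

prologue: push r1 -> mem[0xa3]=0x96, sp=0xa3
prologue: push r3 -> mem[0xa2]=0x1f, sp=0xa2
body[0] add  r3, r0, r3 -> r3=0xef
body[1] add  r1, r4, #62 -> r1=0x2c
body[2] add  r0, r1, #32 -> r0=0x4c
body[3] add  r4, r2, #37 -> r4=0x5a
epilogue: pop r3=0x1f, sp=0xa3
epilogue: pop r1=0x96, sp=0xa4
r0 is caller-saved -> body value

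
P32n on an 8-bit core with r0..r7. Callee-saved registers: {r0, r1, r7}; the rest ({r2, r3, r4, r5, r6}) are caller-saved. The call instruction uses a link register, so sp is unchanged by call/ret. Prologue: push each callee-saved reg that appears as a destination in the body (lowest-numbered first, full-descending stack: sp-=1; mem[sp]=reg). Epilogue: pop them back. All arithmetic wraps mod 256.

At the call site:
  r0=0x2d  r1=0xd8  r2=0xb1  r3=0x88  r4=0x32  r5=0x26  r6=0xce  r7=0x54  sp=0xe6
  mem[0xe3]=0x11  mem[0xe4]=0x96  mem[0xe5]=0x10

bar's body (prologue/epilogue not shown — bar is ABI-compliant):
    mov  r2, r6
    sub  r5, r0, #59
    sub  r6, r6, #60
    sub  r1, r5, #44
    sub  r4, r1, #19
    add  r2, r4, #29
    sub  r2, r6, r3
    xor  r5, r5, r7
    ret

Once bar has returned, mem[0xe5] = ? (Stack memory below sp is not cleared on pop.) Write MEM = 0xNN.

MEM = 0xd8

prologue: push r1 -> mem[0xe5]=0xd8, sp=0xe5
body[0] mov  r2, r6 -> r2=0xce
body[1] sub  r5, r0, #59 -> r5=0xf2
body[2] sub  r6, r6, #60 -> r6=0x92
body[3] sub  r1, r5, #44 -> r1=0xc6
body[4] sub  r4, r1, #19 -> r4=0xb3
body[5] add  r2, r4, #29 -> r2=0xd0
body[6] sub  r2, r6, r3 -> r2=0x0a
body[7] xor  r5, r5, r7 -> r5=0xa6
epilogue: pop r1=0xd8, sp=0xe6
prologue pushed ['r1'] at ['0xe5']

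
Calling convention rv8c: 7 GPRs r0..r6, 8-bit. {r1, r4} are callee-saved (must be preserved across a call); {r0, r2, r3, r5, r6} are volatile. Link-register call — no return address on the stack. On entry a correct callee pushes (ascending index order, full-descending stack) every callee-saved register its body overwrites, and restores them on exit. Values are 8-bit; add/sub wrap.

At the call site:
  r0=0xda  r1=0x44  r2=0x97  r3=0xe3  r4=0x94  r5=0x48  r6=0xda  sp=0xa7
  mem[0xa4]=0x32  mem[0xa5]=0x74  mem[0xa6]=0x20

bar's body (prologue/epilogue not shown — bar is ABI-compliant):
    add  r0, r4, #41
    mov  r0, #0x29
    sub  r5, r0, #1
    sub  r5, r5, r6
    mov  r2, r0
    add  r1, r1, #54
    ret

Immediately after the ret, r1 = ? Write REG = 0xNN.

prologue: push r1 -> mem[0xa6]=0x44, sp=0xa6
body[0] add  r0, r4, #41 -> r0=0xbd
body[1] mov  r0, #0x29 -> r0=0x29
body[2] sub  r5, r0, #1 -> r5=0x28
body[3] sub  r5, r5, r6 -> r5=0x4e
body[4] mov  r2, r0 -> r2=0x29
body[5] add  r1, r1, #54 -> r1=0x7a
epilogue: pop r1=0x44, sp=0xa7
r1 is callee-saved -> restored

REG = 0x44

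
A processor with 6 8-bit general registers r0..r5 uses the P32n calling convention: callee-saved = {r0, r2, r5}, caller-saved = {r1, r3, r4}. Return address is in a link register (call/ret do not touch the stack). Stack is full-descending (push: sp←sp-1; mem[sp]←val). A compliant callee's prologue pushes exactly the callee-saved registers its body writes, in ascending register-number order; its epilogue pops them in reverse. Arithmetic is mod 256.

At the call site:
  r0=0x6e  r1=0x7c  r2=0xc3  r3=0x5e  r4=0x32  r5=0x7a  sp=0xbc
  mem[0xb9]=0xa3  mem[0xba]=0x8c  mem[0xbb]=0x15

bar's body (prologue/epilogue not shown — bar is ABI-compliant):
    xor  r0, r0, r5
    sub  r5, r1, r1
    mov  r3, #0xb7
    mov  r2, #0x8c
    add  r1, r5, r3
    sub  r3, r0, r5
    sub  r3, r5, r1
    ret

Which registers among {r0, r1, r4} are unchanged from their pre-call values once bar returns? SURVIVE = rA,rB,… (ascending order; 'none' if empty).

prologue: push r0 -> mem[0xbb]=0x6e, sp=0xbb
prologue: push r2 -> mem[0xba]=0xc3, sp=0xba
prologue: push r5 -> mem[0xb9]=0x7a, sp=0xb9
body[0] xor  r0, r0, r5 -> r0=0x14
body[1] sub  r5, r1, r1 -> r5=0x00
body[2] mov  r3, #0xb7 -> r3=0xb7
body[3] mov  r2, #0x8c -> r2=0x8c
body[4] add  r1, r5, r3 -> r1=0xb7
body[5] sub  r3, r0, r5 -> r3=0x14
body[6] sub  r3, r5, r1 -> r3=0x49
epilogue: pop r5=0x7a, sp=0xba
epilogue: pop r2=0xc3, sp=0xbb
epilogue: pop r0=0x6e, sp=0xbc
r0: callee-saved, written=True
r1: caller-saved, written=True
r4: caller-saved, written=False

SURVIVE = r0,r4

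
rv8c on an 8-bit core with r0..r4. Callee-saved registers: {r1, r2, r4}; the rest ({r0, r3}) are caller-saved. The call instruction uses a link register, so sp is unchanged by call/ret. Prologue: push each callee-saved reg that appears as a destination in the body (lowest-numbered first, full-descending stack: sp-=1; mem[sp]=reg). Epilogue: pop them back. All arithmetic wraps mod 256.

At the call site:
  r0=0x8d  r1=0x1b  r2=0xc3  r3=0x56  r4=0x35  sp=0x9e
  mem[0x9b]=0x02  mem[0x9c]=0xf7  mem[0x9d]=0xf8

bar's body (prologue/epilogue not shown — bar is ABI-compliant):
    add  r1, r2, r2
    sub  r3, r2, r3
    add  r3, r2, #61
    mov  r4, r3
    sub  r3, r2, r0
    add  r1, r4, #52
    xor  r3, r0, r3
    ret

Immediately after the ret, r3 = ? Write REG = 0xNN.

REG = 0xbb

prologue: push r1 -> mem[0x9d]=0x1b, sp=0x9d
prologue: push r4 -> mem[0x9c]=0x35, sp=0x9c
body[0] add  r1, r2, r2 -> r1=0x86
body[1] sub  r3, r2, r3 -> r3=0x6d
body[2] add  r3, r2, #61 -> r3=0x00
body[3] mov  r4, r3 -> r4=0x00
body[4] sub  r3, r2, r0 -> r3=0x36
body[5] add  r1, r4, #52 -> r1=0x34
body[6] xor  r3, r0, r3 -> r3=0xbb
epilogue: pop r4=0x35, sp=0x9d
epilogue: pop r1=0x1b, sp=0x9e
r3 is caller-saved -> body value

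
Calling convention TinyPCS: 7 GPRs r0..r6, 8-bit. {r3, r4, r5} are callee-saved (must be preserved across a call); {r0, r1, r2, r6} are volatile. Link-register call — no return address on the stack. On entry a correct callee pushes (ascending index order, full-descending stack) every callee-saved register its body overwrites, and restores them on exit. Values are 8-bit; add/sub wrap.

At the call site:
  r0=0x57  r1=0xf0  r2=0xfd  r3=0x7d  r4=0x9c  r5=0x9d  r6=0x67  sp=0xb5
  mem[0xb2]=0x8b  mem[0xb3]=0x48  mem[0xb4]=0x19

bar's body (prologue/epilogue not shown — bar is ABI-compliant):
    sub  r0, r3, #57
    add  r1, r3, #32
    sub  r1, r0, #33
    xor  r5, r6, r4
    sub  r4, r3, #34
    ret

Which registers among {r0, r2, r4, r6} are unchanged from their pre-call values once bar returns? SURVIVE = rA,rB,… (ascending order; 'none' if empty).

prologue: push r4 → mem[0xb4]=0x9c, sp=0xb4
prologue: push r5 → mem[0xb3]=0x9d, sp=0xb3
body[0] sub  r0, r3, #57 → r0=0x44
body[1] add  r1, r3, #32 → r1=0x9d
body[2] sub  r1, r0, #33 → r1=0x23
body[3] xor  r5, r6, r4 → r5=0xfb
body[4] sub  r4, r3, #34 → r4=0x5b
epilogue: pop r5=0x9d, sp=0xb4
epilogue: pop r4=0x9c, sp=0xb5
r0: caller-saved, written=True
r2: caller-saved, written=False
r4: callee-saved, written=True
r6: caller-saved, written=False

SURVIVE = r2,r4,r6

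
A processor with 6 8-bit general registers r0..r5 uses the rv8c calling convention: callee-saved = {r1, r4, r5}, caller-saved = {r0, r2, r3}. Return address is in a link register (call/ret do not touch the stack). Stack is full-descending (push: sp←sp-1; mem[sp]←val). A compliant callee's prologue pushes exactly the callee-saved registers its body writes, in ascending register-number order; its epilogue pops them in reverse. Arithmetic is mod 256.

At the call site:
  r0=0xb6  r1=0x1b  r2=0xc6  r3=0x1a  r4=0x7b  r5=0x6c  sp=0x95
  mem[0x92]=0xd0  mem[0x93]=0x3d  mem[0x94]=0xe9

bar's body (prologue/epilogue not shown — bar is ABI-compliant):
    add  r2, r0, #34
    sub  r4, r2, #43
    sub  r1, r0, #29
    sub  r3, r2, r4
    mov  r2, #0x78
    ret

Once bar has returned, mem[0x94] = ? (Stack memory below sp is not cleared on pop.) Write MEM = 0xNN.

MEM = 0x1b

prologue: push r1 → mem[0x94]=0x1b, sp=0x94
prologue: push r4 → mem[0x93]=0x7b, sp=0x93
body[0] add  r2, r0, #34 → r2=0xd8
body[1] sub  r4, r2, #43 → r4=0xad
body[2] sub  r1, r0, #29 → r1=0x99
body[3] sub  r3, r2, r4 → r3=0x2b
body[4] mov  r2, #0x78 → r2=0x78
epilogue: pop r4=0x7b, sp=0x94
epilogue: pop r1=0x1b, sp=0x95
prologue pushed ['r1', 'r4'] at ['0x94', '0x93']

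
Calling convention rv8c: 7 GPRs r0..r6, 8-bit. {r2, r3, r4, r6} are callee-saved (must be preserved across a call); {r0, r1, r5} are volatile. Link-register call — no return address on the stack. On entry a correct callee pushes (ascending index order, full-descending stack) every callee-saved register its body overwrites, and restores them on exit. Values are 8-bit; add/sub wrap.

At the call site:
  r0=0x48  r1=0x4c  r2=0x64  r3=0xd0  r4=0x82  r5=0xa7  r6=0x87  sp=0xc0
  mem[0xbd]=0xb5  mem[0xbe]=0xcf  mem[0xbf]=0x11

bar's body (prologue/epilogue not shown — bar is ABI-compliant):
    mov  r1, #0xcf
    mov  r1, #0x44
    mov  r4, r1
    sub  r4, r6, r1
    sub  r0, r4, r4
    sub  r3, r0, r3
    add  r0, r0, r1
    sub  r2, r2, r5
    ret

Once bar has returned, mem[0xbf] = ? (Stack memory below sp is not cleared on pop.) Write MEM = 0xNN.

prologue: push r2 → mem[0xbf]=0x64, sp=0xbf
prologue: push r3 → mem[0xbe]=0xd0, sp=0xbe
prologue: push r4 → mem[0xbd]=0x82, sp=0xbd
body[0] mov  r1, #0xcf → r1=0xcf
body[1] mov  r1, #0x44 → r1=0x44
body[2] mov  r4, r1 → r4=0x44
body[3] sub  r4, r6, r1 → r4=0x43
body[4] sub  r0, r4, r4 → r0=0x00
body[5] sub  r3, r0, r3 → r3=0x30
body[6] add  r0, r0, r1 → r0=0x44
body[7] sub  r2, r2, r5 → r2=0xbd
epilogue: pop r4=0x82, sp=0xbe
epilogue: pop r3=0xd0, sp=0xbf
epilogue: pop r2=0x64, sp=0xc0
prologue pushed ['r2', 'r3', 'r4'] at ['0xbf', '0xbe', '0xbd']

MEM = 0x64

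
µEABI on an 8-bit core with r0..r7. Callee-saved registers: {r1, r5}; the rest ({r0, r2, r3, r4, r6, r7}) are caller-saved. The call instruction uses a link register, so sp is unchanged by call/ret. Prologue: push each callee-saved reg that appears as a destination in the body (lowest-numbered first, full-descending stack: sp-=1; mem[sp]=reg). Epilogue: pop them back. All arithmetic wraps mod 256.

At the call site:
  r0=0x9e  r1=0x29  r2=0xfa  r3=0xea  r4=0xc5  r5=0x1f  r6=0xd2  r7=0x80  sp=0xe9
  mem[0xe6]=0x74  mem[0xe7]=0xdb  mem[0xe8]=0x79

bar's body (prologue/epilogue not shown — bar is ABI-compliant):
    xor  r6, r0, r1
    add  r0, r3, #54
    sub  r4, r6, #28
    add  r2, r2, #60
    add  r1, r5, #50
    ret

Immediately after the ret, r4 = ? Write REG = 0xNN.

prologue: push r1 -> mem[0xe8]=0x29, sp=0xe8
body[0] xor  r6, r0, r1 -> r6=0xb7
body[1] add  r0, r3, #54 -> r0=0x20
body[2] sub  r4, r6, #28 -> r4=0x9b
body[3] add  r2, r2, #60 -> r2=0x36
body[4] add  r1, r5, #50 -> r1=0x51
epilogue: pop r1=0x29, sp=0xe9
r4 is caller-saved -> body value

REG = 0x9b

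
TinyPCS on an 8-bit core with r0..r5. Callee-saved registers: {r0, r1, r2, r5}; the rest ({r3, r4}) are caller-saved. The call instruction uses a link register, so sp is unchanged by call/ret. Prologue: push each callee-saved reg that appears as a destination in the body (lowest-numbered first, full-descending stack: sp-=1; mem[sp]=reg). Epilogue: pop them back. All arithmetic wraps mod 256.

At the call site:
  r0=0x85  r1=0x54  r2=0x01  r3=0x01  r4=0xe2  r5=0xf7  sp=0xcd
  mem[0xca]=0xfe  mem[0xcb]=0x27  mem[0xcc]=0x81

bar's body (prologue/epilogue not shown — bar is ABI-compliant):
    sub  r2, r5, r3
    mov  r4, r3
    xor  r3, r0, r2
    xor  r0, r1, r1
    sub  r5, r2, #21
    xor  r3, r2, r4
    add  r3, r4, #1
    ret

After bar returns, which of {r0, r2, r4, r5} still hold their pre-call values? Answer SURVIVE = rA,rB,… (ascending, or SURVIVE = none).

SURVIVE = r0,r2,r5

prologue: push r0 -> mem[0xcc]=0x85, sp=0xcc
prologue: push r2 -> mem[0xcb]=0x01, sp=0xcb
prologue: push r5 -> mem[0xca]=0xf7, sp=0xca
body[0] sub  r2, r5, r3 -> r2=0xf6
body[1] mov  r4, r3 -> r4=0x01
body[2] xor  r3, r0, r2 -> r3=0x73
body[3] xor  r0, r1, r1 -> r0=0x00
body[4] sub  r5, r2, #21 -> r5=0xe1
body[5] xor  r3, r2, r4 -> r3=0xf7
body[6] add  r3, r4, #1 -> r3=0x02
epilogue: pop r5=0xf7, sp=0xcb
epilogue: pop r2=0x01, sp=0xcc
epilogue: pop r0=0x85, sp=0xcd
r0: callee-saved, written=True
r2: callee-saved, written=True
r4: caller-saved, written=True
r5: callee-saved, written=True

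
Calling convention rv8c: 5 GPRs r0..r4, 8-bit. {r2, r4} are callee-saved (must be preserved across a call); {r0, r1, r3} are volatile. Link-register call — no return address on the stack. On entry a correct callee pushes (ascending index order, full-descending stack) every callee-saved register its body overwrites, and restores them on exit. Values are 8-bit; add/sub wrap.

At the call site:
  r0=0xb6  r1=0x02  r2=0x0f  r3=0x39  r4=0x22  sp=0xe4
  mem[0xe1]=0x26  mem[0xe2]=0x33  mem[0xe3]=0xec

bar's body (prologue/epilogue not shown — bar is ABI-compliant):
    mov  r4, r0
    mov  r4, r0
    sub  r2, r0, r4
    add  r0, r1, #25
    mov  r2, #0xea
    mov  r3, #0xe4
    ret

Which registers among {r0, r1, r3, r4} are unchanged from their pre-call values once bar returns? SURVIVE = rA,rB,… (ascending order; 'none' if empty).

SURVIVE = r1,r4

prologue: push r2 -> mem[0xe3]=0x0f, sp=0xe3
prologue: push r4 -> mem[0xe2]=0x22, sp=0xe2
body[0] mov  r4, r0 -> r4=0xb6
body[1] mov  r4, r0 -> r4=0xb6
body[2] sub  r2, r0, r4 -> r2=0x00
body[3] add  r0, r1, #25 -> r0=0x1b
body[4] mov  r2, #0xea -> r2=0xea
body[5] mov  r3, #0xe4 -> r3=0xe4
epilogue: pop r4=0x22, sp=0xe3
epilogue: pop r2=0x0f, sp=0xe4
r0: caller-saved, written=True
r1: caller-saved, written=False
r3: caller-saved, written=True
r4: callee-saved, written=True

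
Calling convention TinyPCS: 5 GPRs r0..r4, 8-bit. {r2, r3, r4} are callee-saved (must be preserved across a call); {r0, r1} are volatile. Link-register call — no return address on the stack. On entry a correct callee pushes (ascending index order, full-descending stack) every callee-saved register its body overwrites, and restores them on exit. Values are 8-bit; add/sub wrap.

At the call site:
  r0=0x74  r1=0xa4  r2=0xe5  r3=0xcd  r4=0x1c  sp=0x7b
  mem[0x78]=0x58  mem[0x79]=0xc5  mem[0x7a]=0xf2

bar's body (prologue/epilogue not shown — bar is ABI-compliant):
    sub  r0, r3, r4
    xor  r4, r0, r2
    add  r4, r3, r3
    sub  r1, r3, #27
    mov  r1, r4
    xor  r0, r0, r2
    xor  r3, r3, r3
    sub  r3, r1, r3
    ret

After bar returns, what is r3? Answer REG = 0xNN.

prologue: push r3 → mem[0x7a]=0xcd, sp=0x7a
prologue: push r4 → mem[0x79]=0x1c, sp=0x79
body[0] sub  r0, r3, r4 → r0=0xb1
body[1] xor  r4, r0, r2 → r4=0x54
body[2] add  r4, r3, r3 → r4=0x9a
body[3] sub  r1, r3, #27 → r1=0xb2
body[4] mov  r1, r4 → r1=0x9a
body[5] xor  r0, r0, r2 → r0=0x54
body[6] xor  r3, r3, r3 → r3=0x00
body[7] sub  r3, r1, r3 → r3=0x9a
epilogue: pop r4=0x1c, sp=0x7a
epilogue: pop r3=0xcd, sp=0x7b
r3 is callee-saved → restored

REG = 0xcd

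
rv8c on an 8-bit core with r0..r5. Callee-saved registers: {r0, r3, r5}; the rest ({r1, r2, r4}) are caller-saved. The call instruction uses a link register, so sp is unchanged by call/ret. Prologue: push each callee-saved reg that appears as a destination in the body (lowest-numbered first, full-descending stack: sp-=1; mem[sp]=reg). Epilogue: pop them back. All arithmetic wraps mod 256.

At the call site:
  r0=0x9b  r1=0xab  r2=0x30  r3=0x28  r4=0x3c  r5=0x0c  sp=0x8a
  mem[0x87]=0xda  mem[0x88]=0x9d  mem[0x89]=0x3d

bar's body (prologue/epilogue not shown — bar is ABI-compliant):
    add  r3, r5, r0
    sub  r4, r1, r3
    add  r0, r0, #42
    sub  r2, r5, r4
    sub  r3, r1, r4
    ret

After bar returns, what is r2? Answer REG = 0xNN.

REG = 0x08

prologue: push r0 → mem[0x89]=0x9b, sp=0x89
prologue: push r3 → mem[0x88]=0x28, sp=0x88
body[0] add  r3, r5, r0 → r3=0xa7
body[1] sub  r4, r1, r3 → r4=0x04
body[2] add  r0, r0, #42 → r0=0xc5
body[3] sub  r2, r5, r4 → r2=0x08
body[4] sub  r3, r1, r4 → r3=0xa7
epilogue: pop r3=0x28, sp=0x89
epilogue: pop r0=0x9b, sp=0x8a
r2 is caller-saved → body value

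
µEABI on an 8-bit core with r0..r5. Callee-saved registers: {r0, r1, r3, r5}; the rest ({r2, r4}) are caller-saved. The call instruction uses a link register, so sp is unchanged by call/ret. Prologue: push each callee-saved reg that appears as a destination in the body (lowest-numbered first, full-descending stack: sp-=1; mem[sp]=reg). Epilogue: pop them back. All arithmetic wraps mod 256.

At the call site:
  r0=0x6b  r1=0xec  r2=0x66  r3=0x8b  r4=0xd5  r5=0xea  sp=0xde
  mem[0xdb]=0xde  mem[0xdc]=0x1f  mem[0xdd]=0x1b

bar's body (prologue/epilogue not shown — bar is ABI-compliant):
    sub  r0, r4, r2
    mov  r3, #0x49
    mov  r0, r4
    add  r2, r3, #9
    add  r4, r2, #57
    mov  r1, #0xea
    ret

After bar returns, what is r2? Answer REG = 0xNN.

REG = 0x52

prologue: push r0 -> mem[0xdd]=0x6b, sp=0xdd
prologue: push r1 -> mem[0xdc]=0xec, sp=0xdc
prologue: push r3 -> mem[0xdb]=0x8b, sp=0xdb
body[0] sub  r0, r4, r2 -> r0=0x6f
body[1] mov  r3, #0x49 -> r3=0x49
body[2] mov  r0, r4 -> r0=0xd5
body[3] add  r2, r3, #9 -> r2=0x52
body[4] add  r4, r2, #57 -> r4=0x8b
body[5] mov  r1, #0xea -> r1=0xea
epilogue: pop r3=0x8b, sp=0xdc
epilogue: pop r1=0xec, sp=0xdd
epilogue: pop r0=0x6b, sp=0xde
r2 is caller-saved -> body value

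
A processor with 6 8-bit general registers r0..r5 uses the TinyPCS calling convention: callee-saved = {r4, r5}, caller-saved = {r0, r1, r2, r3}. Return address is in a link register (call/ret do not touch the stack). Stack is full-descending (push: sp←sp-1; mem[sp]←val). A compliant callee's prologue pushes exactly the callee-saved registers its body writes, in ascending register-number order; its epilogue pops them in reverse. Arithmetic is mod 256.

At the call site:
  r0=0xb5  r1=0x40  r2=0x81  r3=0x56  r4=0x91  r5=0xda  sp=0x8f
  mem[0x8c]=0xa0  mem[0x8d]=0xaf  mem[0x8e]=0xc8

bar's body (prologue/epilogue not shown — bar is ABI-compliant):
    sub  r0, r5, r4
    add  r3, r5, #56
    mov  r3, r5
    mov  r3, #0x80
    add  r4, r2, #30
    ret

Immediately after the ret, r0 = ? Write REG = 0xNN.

REG = 0x49

prologue: push r4 -> mem[0x8e]=0x91, sp=0x8e
body[0] sub  r0, r5, r4 -> r0=0x49
body[1] add  r3, r5, #56 -> r3=0x12
body[2] mov  r3, r5 -> r3=0xda
body[3] mov  r3, #0x80 -> r3=0x80
body[4] add  r4, r2, #30 -> r4=0x9f
epilogue: pop r4=0x91, sp=0x8f
r0 is caller-saved -> body value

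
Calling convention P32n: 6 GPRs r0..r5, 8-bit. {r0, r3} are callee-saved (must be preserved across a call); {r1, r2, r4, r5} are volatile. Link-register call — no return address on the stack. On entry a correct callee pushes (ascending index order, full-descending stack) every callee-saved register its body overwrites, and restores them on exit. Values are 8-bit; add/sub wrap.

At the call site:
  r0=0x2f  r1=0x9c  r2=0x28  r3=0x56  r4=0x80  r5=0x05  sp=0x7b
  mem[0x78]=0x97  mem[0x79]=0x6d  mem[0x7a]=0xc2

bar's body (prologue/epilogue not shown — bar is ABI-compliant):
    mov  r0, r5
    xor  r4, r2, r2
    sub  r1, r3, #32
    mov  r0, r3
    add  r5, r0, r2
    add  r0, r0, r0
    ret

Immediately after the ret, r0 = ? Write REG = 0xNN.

prologue: push r0 -> mem[0x7a]=0x2f, sp=0x7a
body[0] mov  r0, r5 -> r0=0x05
body[1] xor  r4, r2, r2 -> r4=0x00
body[2] sub  r1, r3, #32 -> r1=0x36
body[3] mov  r0, r3 -> r0=0x56
body[4] add  r5, r0, r2 -> r5=0x7e
body[5] add  r0, r0, r0 -> r0=0xac
epilogue: pop r0=0x2f, sp=0x7b
r0 is callee-saved -> restored

REG = 0x2f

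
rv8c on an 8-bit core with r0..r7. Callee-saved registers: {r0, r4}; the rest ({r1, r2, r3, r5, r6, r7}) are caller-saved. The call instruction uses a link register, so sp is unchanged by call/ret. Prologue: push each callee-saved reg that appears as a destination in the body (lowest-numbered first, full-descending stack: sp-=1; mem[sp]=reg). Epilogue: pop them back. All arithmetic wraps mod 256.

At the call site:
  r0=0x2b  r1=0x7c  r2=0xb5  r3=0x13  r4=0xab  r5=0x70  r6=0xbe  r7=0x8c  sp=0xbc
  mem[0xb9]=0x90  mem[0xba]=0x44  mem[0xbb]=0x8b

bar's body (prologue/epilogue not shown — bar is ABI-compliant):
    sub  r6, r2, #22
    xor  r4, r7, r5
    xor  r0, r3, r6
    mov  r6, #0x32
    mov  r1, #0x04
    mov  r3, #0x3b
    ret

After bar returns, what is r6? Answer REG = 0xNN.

prologue: push r0 -> mem[0xbb]=0x2b, sp=0xbb
prologue: push r4 -> mem[0xba]=0xab, sp=0xba
body[0] sub  r6, r2, #22 -> r6=0x9f
body[1] xor  r4, r7, r5 -> r4=0xfc
body[2] xor  r0, r3, r6 -> r0=0x8c
body[3] mov  r6, #0x32 -> r6=0x32
body[4] mov  r1, #0x04 -> r1=0x04
body[5] mov  r3, #0x3b -> r3=0x3b
epilogue: pop r4=0xab, sp=0xbb
epilogue: pop r0=0x2b, sp=0xbc
r6 is caller-saved -> body value

REG = 0x32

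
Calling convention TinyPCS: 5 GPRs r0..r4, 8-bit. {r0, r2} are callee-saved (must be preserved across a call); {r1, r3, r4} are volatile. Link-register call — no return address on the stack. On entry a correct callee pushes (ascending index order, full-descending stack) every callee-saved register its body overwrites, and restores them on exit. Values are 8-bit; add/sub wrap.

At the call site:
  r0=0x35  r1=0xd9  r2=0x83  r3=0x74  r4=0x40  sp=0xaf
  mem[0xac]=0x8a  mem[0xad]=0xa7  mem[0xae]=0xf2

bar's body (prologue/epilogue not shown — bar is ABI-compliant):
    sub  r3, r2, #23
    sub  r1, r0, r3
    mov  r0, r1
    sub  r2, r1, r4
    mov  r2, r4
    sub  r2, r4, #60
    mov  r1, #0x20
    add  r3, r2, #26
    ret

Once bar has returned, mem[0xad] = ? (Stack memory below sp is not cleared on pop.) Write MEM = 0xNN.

MEM = 0x83

prologue: push r0 -> mem[0xae]=0x35, sp=0xae
prologue: push r2 -> mem[0xad]=0x83, sp=0xad
body[0] sub  r3, r2, #23 -> r3=0x6c
body[1] sub  r1, r0, r3 -> r1=0xc9
body[2] mov  r0, r1 -> r0=0xc9
body[3] sub  r2, r1, r4 -> r2=0x89
body[4] mov  r2, r4 -> r2=0x40
body[5] sub  r2, r4, #60 -> r2=0x04
body[6] mov  r1, #0x20 -> r1=0x20
body[7] add  r3, r2, #26 -> r3=0x1e
epilogue: pop r2=0x83, sp=0xae
epilogue: pop r0=0x35, sp=0xaf
prologue pushed ['r0', 'r2'] at ['0xae', '0xad']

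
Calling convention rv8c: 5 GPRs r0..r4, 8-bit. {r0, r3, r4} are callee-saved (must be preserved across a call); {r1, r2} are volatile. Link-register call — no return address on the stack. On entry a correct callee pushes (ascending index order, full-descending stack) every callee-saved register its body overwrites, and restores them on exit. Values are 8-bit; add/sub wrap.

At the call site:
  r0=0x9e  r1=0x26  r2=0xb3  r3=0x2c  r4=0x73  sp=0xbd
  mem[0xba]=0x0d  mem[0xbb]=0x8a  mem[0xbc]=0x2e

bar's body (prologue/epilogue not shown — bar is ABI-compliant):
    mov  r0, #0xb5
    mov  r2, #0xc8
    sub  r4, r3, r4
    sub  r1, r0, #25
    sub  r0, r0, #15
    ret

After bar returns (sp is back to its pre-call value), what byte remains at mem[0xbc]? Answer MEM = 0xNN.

MEM = 0x9e

prologue: push r0 → mem[0xbc]=0x9e, sp=0xbc
prologue: push r4 → mem[0xbb]=0x73, sp=0xbb
body[0] mov  r0, #0xb5 → r0=0xb5
body[1] mov  r2, #0xc8 → r2=0xc8
body[2] sub  r4, r3, r4 → r4=0xb9
body[3] sub  r1, r0, #25 → r1=0x9c
body[4] sub  r0, r0, #15 → r0=0xa6
epilogue: pop r4=0x73, sp=0xbc
epilogue: pop r0=0x9e, sp=0xbd
prologue pushed ['r0', 'r4'] at ['0xbc', '0xbb']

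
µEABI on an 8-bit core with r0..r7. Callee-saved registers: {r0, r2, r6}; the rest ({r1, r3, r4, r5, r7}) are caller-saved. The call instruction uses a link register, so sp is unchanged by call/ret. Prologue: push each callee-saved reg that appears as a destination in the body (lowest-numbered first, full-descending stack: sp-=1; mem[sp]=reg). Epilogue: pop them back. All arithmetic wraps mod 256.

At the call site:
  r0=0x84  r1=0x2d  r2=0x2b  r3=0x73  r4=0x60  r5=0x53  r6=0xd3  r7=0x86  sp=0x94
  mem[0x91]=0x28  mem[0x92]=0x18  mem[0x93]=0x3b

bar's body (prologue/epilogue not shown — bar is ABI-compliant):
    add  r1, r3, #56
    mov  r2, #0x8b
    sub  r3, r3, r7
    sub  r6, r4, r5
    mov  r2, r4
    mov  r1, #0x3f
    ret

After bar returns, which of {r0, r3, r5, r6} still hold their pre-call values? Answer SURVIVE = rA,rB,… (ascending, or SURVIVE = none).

prologue: push r2 -> mem[0x93]=0x2b, sp=0x93
prologue: push r6 -> mem[0x92]=0xd3, sp=0x92
body[0] add  r1, r3, #56 -> r1=0xab
body[1] mov  r2, #0x8b -> r2=0x8b
body[2] sub  r3, r3, r7 -> r3=0xed
body[3] sub  r6, r4, r5 -> r6=0x0d
body[4] mov  r2, r4 -> r2=0x60
body[5] mov  r1, #0x3f -> r1=0x3f
epilogue: pop r6=0xd3, sp=0x93
epilogue: pop r2=0x2b, sp=0x94
r0: callee-saved, written=False
r3: caller-saved, written=True
r5: caller-saved, written=False
r6: callee-saved, written=True

SURVIVE = r0,r5,r6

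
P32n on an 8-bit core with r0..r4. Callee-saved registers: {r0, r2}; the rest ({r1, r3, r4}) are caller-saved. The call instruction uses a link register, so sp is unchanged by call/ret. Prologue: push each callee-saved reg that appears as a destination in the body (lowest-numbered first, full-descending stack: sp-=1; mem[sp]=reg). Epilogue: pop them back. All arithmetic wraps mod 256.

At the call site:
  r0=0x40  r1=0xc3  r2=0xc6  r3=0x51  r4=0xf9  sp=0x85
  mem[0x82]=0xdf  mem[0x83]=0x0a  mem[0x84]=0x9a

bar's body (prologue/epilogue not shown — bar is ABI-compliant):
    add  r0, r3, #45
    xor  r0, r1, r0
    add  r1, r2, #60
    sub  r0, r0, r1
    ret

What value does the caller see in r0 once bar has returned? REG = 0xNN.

prologue: push r0 -> mem[0x84]=0x40, sp=0x84
body[0] add  r0, r3, #45 -> r0=0x7e
body[1] xor  r0, r1, r0 -> r0=0xbd
body[2] add  r1, r2, #60 -> r1=0x02
body[3] sub  r0, r0, r1 -> r0=0xbb
epilogue: pop r0=0x40, sp=0x85
r0 is callee-saved -> restored

REG = 0x40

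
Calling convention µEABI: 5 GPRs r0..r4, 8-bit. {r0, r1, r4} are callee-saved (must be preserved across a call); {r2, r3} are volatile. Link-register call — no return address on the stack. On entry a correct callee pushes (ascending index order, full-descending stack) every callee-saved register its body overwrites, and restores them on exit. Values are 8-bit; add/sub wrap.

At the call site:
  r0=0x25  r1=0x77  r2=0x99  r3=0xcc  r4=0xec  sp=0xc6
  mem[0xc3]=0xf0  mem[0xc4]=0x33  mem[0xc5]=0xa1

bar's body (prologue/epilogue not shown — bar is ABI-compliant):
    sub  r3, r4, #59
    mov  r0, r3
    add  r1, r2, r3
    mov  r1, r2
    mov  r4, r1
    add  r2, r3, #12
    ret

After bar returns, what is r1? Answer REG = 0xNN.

REG = 0x77

prologue: push r0 -> mem[0xc5]=0x25, sp=0xc5
prologue: push r1 -> mem[0xc4]=0x77, sp=0xc4
prologue: push r4 -> mem[0xc3]=0xec, sp=0xc3
body[0] sub  r3, r4, #59 -> r3=0xb1
body[1] mov  r0, r3 -> r0=0xb1
body[2] add  r1, r2, r3 -> r1=0x4a
body[3] mov  r1, r2 -> r1=0x99
body[4] mov  r4, r1 -> r4=0x99
body[5] add  r2, r3, #12 -> r2=0xbd
epilogue: pop r4=0xec, sp=0xc4
epilogue: pop r1=0x77, sp=0xc5
epilogue: pop r0=0x25, sp=0xc6
r1 is callee-saved -> restored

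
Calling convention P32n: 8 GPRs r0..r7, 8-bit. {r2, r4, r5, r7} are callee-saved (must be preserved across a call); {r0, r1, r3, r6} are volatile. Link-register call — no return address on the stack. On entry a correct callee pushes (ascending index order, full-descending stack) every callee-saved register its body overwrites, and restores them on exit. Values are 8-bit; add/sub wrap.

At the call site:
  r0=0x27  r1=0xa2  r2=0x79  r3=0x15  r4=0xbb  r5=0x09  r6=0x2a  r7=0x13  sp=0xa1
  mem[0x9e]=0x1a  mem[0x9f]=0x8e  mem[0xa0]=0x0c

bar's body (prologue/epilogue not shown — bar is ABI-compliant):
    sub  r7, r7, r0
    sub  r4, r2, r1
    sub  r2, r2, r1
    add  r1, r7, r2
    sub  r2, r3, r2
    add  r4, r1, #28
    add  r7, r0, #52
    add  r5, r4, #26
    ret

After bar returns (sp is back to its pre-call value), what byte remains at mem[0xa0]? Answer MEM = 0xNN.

prologue: push r2 -> mem[0xa0]=0x79, sp=0xa0
prologue: push r4 -> mem[0x9f]=0xbb, sp=0x9f
prologue: push r5 -> mem[0x9e]=0x09, sp=0x9e
prologue: push r7 -> mem[0x9d]=0x13, sp=0x9d
body[0] sub  r7, r7, r0 -> r7=0xec
body[1] sub  r4, r2, r1 -> r4=0xd7
body[2] sub  r2, r2, r1 -> r2=0xd7
body[3] add  r1, r7, r2 -> r1=0xc3
body[4] sub  r2, r3, r2 -> r2=0x3e
body[5] add  r4, r1, #28 -> r4=0xdf
body[6] add  r7, r0, #52 -> r7=0x5b
body[7] add  r5, r4, #26 -> r5=0xf9
epilogue: pop r7=0x13, sp=0x9e
epilogue: pop r5=0x09, sp=0x9f
epilogue: pop r4=0xbb, sp=0xa0
epilogue: pop r2=0x79, sp=0xa1
prologue pushed ['r2', 'r4', 'r5', 'r7'] at ['0xa0', '0x9f', '0x9e', '0x9d']

MEM = 0x79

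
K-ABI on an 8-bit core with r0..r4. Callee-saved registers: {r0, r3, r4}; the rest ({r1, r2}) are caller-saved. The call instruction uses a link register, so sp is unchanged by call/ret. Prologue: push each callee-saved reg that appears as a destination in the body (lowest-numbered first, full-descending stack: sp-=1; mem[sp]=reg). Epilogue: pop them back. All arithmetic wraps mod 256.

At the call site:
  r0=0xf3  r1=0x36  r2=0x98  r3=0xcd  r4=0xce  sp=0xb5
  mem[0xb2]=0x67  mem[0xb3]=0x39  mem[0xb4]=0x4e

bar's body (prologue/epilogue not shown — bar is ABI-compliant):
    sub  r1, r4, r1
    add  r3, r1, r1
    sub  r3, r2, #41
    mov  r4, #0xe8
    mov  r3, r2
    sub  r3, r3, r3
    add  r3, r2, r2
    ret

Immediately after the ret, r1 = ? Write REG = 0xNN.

prologue: push r3 -> mem[0xb4]=0xcd, sp=0xb4
prologue: push r4 -> mem[0xb3]=0xce, sp=0xb3
body[0] sub  r1, r4, r1 -> r1=0x98
body[1] add  r3, r1, r1 -> r3=0x30
body[2] sub  r3, r2, #41 -> r3=0x6f
body[3] mov  r4, #0xe8 -> r4=0xe8
body[4] mov  r3, r2 -> r3=0x98
body[5] sub  r3, r3, r3 -> r3=0x00
body[6] add  r3, r2, r2 -> r3=0x30
epilogue: pop r4=0xce, sp=0xb4
epilogue: pop r3=0xcd, sp=0xb5
r1 is caller-saved -> body value

REG = 0x98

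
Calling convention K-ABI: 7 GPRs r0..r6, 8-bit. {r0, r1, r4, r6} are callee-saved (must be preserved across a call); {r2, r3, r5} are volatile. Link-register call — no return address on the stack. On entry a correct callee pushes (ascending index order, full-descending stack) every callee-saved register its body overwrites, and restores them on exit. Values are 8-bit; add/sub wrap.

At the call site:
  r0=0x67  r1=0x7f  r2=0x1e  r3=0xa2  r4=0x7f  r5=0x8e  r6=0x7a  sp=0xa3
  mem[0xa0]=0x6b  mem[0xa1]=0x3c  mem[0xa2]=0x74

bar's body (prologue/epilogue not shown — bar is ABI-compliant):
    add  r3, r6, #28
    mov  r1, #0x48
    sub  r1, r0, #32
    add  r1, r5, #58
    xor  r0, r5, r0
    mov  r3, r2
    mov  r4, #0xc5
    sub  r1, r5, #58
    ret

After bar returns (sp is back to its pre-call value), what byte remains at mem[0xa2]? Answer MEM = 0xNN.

prologue: push r0 → mem[0xa2]=0x67, sp=0xa2
prologue: push r1 → mem[0xa1]=0x7f, sp=0xa1
prologue: push r4 → mem[0xa0]=0x7f, sp=0xa0
body[0] add  r3, r6, #28 → r3=0x96
body[1] mov  r1, #0x48 → r1=0x48
body[2] sub  r1, r0, #32 → r1=0x47
body[3] add  r1, r5, #58 → r1=0xc8
body[4] xor  r0, r5, r0 → r0=0xe9
body[5] mov  r3, r2 → r3=0x1e
body[6] mov  r4, #0xc5 → r4=0xc5
body[7] sub  r1, r5, #58 → r1=0x54
epilogue: pop r4=0x7f, sp=0xa1
epilogue: pop r1=0x7f, sp=0xa2
epilogue: pop r0=0x67, sp=0xa3
prologue pushed ['r0', 'r1', 'r4'] at ['0xa2', '0xa1', '0xa0']

MEM = 0x67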